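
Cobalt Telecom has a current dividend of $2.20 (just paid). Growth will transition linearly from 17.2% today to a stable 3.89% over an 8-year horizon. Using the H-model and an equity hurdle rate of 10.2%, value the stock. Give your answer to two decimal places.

H-model: P₀ = D₀[(1+g_L) + H(g_S−g_L)]/(r−g_L), with H = 8/2 = 4.
P₀ = 2.20 × [(1+0.0389) + 4×(0.172−0.0389)] / (0.102−0.0389)
   = 2.20 × 1.5713 / 0.0631 = 54.7838

$54.78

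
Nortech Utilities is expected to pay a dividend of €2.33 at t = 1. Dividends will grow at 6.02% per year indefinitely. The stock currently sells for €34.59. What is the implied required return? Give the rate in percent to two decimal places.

12.76%

Rearranging the constant-growth DDM: r = D₁/P₀ + g.
r = 2.3300 / 34.59 + 0.0602 = 0.06736 + 0.0602 = 0.12756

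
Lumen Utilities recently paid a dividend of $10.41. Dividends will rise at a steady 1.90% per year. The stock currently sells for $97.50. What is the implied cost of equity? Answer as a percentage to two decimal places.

Rearranging the constant-growth DDM: r = D₁/P₀ + g.
D₁ = 10.41 × (1 + 0.019) = 10.6078.
r = 10.6078 / 97.50 + 0.019 = 0.10880 + 0.019 = 0.12780

12.78%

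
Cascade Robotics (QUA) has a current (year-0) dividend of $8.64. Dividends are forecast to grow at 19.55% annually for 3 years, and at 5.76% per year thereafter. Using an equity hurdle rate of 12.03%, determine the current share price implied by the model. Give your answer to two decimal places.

Two-stage DDM. Project D₁…D_3 at 0.1955, terminal growth 0.0576, discount at r = 0.1203.
D_1 = 10.3291
D_2 = 12.3485
D_3 = 14.7626
Terminal value at t=3: TV = D_4/(r−g) = 15.6129/(0.1203−0.0576) = 249.0098
P₀ = 10.3291/(1+0.1203)^1 + 12.3485/(1+0.1203)^2 + 14.7626/(1+0.1203)^3 + 249.0098/(1+0.1203)^3 = 206.6560

$206.66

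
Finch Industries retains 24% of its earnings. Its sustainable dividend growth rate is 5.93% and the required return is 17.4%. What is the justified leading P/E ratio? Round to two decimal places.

6.63

Payout ratio b = 1 − 0.24 = 0.76.
Justified leading P/E = b/(r−g) = 0.76/(0.174−0.0593) = 6.6260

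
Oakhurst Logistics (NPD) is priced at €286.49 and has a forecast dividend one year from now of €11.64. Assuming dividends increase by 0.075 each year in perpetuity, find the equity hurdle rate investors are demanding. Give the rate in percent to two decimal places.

11.56%

Rearranging the constant-growth DDM: r = D₁/P₀ + g.
r = 11.6400 / 286.49 + 0.075 = 0.04063 + 0.075 = 0.11563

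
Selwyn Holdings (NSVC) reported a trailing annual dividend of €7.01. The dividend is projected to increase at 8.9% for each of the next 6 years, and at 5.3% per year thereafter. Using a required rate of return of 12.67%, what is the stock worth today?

Two-stage DDM. Project D₁…D_6 at 0.089, terminal growth 0.053, discount at r = 0.1267.
D_1 = 7.6339
D_2 = 8.3133
D_3 = 9.0532
D_4 = 9.8589
D_5 = 10.7364
D_6 = 11.6919
Terminal value at t=6: TV = D_7/(r−g) = 12.3116/(0.1267−0.053) = 167.0499
P₀ = 7.6339/(1+0.1267)^1 + 8.3133/(1+0.1267)^2 + 9.0532/(1+0.1267)^3 + 9.8589/(1+0.1267)^4 + 10.7364/(1+0.1267)^5 + 11.6919/(1+0.1267)^6 + 167.0499/(1+0.1267)^6 = 119.0575

€119.06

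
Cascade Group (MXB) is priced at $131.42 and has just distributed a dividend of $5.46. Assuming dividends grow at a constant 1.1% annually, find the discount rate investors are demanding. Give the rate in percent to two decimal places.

Rearranging the constant-growth DDM: r = D₁/P₀ + g.
D₁ = 5.46 × (1 + 0.011) = 5.5201.
r = 5.5201 / 131.42 + 0.011 = 0.04200 + 0.011 = 0.05300

5.30%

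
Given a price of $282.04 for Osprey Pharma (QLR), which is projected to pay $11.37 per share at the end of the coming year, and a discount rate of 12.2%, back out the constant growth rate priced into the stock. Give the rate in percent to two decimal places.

8.17%

From P₀ = D₁/(r − g), the implied growth is g = r − D₁/P₀.
g = 0.122 − 11.37/282.04 = 0.122 − 0.04031 = 0.08169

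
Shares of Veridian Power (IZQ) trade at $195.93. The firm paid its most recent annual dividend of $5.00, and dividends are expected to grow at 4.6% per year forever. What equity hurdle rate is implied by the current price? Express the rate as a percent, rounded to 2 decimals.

7.27%

Rearranging the constant-growth DDM: r = D₁/P₀ + g.
D₁ = 5.00 × (1 + 0.046) = 5.2300.
r = 5.2300 / 195.93 + 0.046 = 0.02669 + 0.046 = 0.07269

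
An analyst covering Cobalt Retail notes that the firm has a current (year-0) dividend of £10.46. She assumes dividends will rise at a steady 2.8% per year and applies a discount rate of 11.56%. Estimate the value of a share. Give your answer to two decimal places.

£122.75

Gordon growth model: P₀ = D₁/(r − g). D₁ = 10.46 × (1 + 0.028) = 10.7529.
P₀ = 10.7529 / (0.1156 − 0.028) = 10.7529 / 0.0876 = 122.7498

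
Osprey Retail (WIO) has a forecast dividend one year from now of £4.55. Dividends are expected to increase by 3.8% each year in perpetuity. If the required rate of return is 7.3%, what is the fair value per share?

Gordon growth model: P₀ = D₁/(r − g), with D₁ = 4.55 given directly.
P₀ = 4.5500 / (0.073 − 0.038) = 4.5500 / 0.035 = 130.0000

£130.00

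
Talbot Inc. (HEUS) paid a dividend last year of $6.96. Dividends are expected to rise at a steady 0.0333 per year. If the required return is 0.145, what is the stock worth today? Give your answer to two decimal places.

Gordon growth model: P₀ = D₁/(r − g). D₁ = 6.96 × (1 + 0.0333) = 7.1918.
P₀ = 7.1918 / (0.145 − 0.0333) = 7.1918 / 0.1117 = 64.3847

$64.38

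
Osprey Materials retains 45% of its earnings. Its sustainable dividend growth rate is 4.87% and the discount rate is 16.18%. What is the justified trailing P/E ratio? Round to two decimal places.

Payout ratio b = 1 − 0.45 = 0.55.
Justified trailing P/E = b(1+g)/(r−g) = 0.55×(1+0.0487)/(0.1618−0.0487) = 5.0998

5.10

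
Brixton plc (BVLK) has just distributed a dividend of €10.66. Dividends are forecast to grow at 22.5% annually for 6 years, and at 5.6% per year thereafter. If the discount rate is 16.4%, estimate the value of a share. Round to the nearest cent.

Two-stage DDM. Project D₁…D_6 at 0.225, terminal growth 0.056, discount at r = 0.164.
D_1 = 13.0585
D_2 = 15.9967
D_3 = 19.5959
D_4 = 24.0050
D_5 = 29.4061
D_6 = 36.0225
Terminal value at t=6: TV = D_7/(r−g) = 38.0398/(0.164−0.056) = 352.2199
P₀ = 13.0585/(1+0.164)^1 + 15.9967/(1+0.164)^2 + 19.5959/(1+0.164)^3 + 24.0050/(1+0.164)^4 + 29.4061/(1+0.164)^5 + 36.0225/(1+0.164)^6 + 352.2199/(1+0.164)^6 = 218.3823

€218.38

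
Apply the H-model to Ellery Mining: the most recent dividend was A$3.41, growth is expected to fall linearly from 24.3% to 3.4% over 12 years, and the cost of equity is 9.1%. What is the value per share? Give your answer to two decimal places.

A$136.88

H-model: P₀ = D₀[(1+g_L) + H(g_S−g_L)]/(r−g_L), with H = 12/2 = 6.
P₀ = 3.41 × [(1+0.034) + 6×(0.243−0.034)] / (0.091−0.034)
   = 3.41 × 2.2880 / 0.057 = 136.8786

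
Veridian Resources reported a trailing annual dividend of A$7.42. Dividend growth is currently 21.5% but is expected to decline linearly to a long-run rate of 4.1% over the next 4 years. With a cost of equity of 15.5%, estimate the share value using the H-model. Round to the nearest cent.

A$90.41

H-model: P₀ = D₀[(1+g_L) + H(g_S−g_L)]/(r−g_L), with H = 4/2 = 2.
P₀ = 7.42 × [(1+0.041) + 2×(0.215−0.041)] / (0.155−0.041)
   = 7.42 × 1.3890 / 0.114 = 90.4068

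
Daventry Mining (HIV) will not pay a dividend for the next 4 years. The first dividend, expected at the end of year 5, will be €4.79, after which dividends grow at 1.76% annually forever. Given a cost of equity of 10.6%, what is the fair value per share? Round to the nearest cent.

€36.21

Deferred-dividend DDM. At t=4 the remaining stream is a growing perpetuity with first payment D_5 = 4.79.
V_4 = D_5/(r−g) = 4.79/(0.106−0.0176) = 54.1855
P₀ = V_4/(1+r)^4 = 54.1855/(1+0.106)^4 = 36.2129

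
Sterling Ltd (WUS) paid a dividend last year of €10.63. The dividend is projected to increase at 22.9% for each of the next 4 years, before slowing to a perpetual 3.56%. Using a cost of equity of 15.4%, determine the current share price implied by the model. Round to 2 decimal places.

Two-stage DDM. Project D₁…D_4 at 0.229, terminal growth 0.0356, discount at r = 0.154.
D_1 = 13.0643
D_2 = 16.0560
D_3 = 19.7328
D_4 = 24.2516
Terminal value at t=4: TV = D_5/(r−g) = 25.1150/(0.154−0.0356) = 212.1198
P₀ = 13.0643/(1+0.154)^1 + 16.0560/(1+0.154)^2 + 19.7328/(1+0.154)^3 + 24.2516/(1+0.154)^4 + 212.1198/(1+0.154)^4 = 169.4997

€169.50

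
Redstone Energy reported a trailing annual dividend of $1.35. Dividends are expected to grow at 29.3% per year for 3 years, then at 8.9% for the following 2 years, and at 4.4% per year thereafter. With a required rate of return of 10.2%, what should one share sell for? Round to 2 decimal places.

Three-stage DDM. Project D₁…D_5; terminal Gordon value at t=5 with g = 0.044; discount at r = 0.102.
D_1 = 1.7455
D_2 = 2.2570
D_3 = 2.9183
D_4 = 3.1780
D_5 = 3.4609
TV_5 = 3.6131/(0.102−0.044) = 62.2956
P₀ = Σ Dₜ/(1+r)ᵗ + TV_5/(1+r)^5 = 48.2385

$48.24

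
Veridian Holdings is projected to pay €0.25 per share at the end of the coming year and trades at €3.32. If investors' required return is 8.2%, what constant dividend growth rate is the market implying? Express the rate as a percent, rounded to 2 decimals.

From P₀ = D₁/(r − g), the implied growth is g = r − D₁/P₀.
g = 0.082 − 0.25/3.32 = 0.082 − 0.07530 = 0.00670

0.67%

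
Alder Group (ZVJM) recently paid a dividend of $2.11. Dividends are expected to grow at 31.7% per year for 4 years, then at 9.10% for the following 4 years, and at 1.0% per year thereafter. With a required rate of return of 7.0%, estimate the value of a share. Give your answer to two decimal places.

$123.02

Three-stage DDM. Project D₁…D_8; terminal Gordon value at t=8 with g = 0.01; discount at r = 0.07.
D_1 = 2.7789
D_2 = 3.6598
D_3 = 4.8199
D_4 = 6.3478
D_5 = 6.9255
D_6 = 7.5557
D_7 = 8.2433
D_8 = 8.9934
TV_8 = 9.0833/(0.07−0.01) = 151.3891
P₀ = Σ Dₜ/(1+r)ᵗ + TV_8/(1+r)^8 = 123.0209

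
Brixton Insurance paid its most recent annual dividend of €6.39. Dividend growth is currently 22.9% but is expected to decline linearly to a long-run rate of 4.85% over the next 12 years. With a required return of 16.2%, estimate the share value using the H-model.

€120.00

H-model: P₀ = D₀[(1+g_L) + H(g_S−g_L)]/(r−g_L), with H = 12/2 = 6.
P₀ = 6.39 × [(1+0.0485) + 6×(0.229−0.0485)] / (0.162−0.0485)
   = 6.39 × 2.1315 / 0.1135 = 120.0025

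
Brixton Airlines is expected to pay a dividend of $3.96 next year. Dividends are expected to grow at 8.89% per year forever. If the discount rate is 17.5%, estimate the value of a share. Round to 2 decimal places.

Gordon growth model: P₀ = D₁/(r − g), with D₁ = 3.96 given directly.
P₀ = 3.9600 / (0.175 − 0.0889) = 3.9600 / 0.0861 = 45.9930

$45.99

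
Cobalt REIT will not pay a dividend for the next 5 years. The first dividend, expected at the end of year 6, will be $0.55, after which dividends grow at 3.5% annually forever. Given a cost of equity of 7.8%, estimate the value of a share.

$8.79

Deferred-dividend DDM. At t=5 the remaining stream is a growing perpetuity with first payment D_6 = 0.55.
V_5 = D_6/(r−g) = 0.55/(0.078−0.035) = 12.7907
P₀ = V_5/(1+r)^5 = 12.7907/(1+0.078)^5 = 8.7862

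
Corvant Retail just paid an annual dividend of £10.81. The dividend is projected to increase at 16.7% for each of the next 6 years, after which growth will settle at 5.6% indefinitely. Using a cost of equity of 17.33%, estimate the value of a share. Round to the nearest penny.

Two-stage DDM. Project D₁…D_6 at 0.167, terminal growth 0.056, discount at r = 0.1733.
D_1 = 12.6153
D_2 = 14.7220
D_3 = 17.1806
D_4 = 20.0498
D_5 = 23.3981
D_6 = 27.3055
Terminal value at t=6: TV = D_7/(r−g) = 28.8347/(0.1733−0.056) = 245.8197
P₀ = 12.6153/(1+0.1733)^1 + 14.7220/(1+0.1733)^2 + 17.1806/(1+0.1733)^3 + 20.0498/(1+0.1733)^4 + 23.3981/(1+0.1733)^5 + 27.3055/(1+0.1733)^6 + 245.8197/(1+0.1733)^6 = 157.8761

£157.88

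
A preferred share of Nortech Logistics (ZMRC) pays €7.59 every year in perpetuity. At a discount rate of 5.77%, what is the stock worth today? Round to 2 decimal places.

Zero-growth DDM (perpetuity): P₀ = D/r = 7.59 / 0.0577 = 131.5425

€131.54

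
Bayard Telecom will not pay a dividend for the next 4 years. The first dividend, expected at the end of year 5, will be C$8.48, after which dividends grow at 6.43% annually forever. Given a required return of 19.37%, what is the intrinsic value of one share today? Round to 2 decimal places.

C$32.28

Deferred-dividend DDM. At t=4 the remaining stream is a growing perpetuity with first payment D_5 = 8.48.
V_4 = D_5/(r−g) = 8.48/(0.1937−0.0643) = 65.5332
P₀ = V_4/(1+r)^4 = 65.5332/(1+0.1937)^4 = 32.2761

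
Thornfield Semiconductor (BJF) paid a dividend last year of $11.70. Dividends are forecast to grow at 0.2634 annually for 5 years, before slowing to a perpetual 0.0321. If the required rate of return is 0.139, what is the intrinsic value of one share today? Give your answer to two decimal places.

$270.38

Two-stage DDM. Project D₁…D_5 at 0.2634, terminal growth 0.0321, discount at r = 0.139.
D_1 = 14.7818
D_2 = 18.6753
D_3 = 23.5944
D_4 = 29.8091
D_5 = 37.6609
Terminal value at t=5: TV = D_6/(r−g) = 38.8698/(0.139−0.0321) = 363.6087
P₀ = 14.7818/(1+0.139)^1 + 18.6753/(1+0.139)^2 + 23.5944/(1+0.139)^3 + 29.8091/(1+0.139)^4 + 37.6609/(1+0.139)^5 + 363.6087/(1+0.139)^5 = 270.3754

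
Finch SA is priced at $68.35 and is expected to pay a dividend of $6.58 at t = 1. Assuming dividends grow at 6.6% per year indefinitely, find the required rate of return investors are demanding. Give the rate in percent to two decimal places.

Rearranging the constant-growth DDM: r = D₁/P₀ + g.
r = 6.5800 / 68.35 + 0.066 = 0.09627 + 0.066 = 0.16227

16.23%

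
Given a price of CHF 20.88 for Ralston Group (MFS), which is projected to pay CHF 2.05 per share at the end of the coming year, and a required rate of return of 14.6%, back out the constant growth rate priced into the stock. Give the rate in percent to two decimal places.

4.78%

From P₀ = D₁/(r − g), the implied growth is g = r − D₁/P₀.
g = 0.146 − 2.05/20.88 = 0.146 − 0.09818 = 0.04782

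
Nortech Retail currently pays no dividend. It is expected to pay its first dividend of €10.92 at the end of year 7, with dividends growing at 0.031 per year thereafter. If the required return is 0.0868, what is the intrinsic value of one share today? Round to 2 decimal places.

Deferred-dividend DDM. At t=6 the remaining stream is a growing perpetuity with first payment D_7 = 10.92.
V_6 = D_7/(r−g) = 10.92/(0.0868−0.031) = 195.6989
P₀ = V_6/(1+r)^6 = 195.6989/(1+0.0868)^6 = 118.7656

€118.77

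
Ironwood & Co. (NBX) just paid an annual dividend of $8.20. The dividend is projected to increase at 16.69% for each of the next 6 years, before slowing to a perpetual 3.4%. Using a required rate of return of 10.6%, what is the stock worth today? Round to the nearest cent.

$222.03

Two-stage DDM. Project D₁…D_6 at 0.1669, terminal growth 0.034, discount at r = 0.106.
D_1 = 9.5686
D_2 = 11.1656
D_3 = 13.0291
D_4 = 15.2037
D_5 = 17.7412
D_6 = 20.7022
Terminal value at t=6: TV = D_7/(r−g) = 21.4060/(0.106−0.034) = 297.3060
P₀ = 9.5686/(1+0.106)^1 + 11.1656/(1+0.106)^2 + 13.0291/(1+0.106)^3 + 15.2037/(1+0.106)^4 + 17.7412/(1+0.106)^5 + 20.7022/(1+0.106)^6 + 297.3060/(1+0.106)^6 = 222.0341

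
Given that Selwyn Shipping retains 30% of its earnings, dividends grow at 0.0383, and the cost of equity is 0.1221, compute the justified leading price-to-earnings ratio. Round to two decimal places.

8.35

Payout ratio b = 1 − 0.30 = 0.70.
Justified leading P/E = b/(r−g) = 0.70/(0.1221−0.0383) = 8.3532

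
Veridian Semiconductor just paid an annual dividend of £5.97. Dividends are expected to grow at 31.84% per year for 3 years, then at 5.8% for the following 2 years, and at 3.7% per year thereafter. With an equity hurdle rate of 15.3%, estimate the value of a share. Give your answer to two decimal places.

Three-stage DDM. Project D₁…D_5; terminal Gordon value at t=5 with g = 0.037; discount at r = 0.153.
D_1 = 7.8708
D_2 = 10.3769
D_3 = 13.6809
D_4 = 14.4744
D_5 = 15.3140
TV_5 = 15.8806/(0.153−0.037) = 136.9014
P₀ = Σ Dₜ/(1+r)ᵗ + TV_5/(1+r)^5 = 106.4460

£106.45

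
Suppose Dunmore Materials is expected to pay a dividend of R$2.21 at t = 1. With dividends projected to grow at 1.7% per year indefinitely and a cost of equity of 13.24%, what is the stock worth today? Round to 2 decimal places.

Gordon growth model: P₀ = D₁/(r − g), with D₁ = 2.21 given directly.
P₀ = 2.2100 / (0.1324 − 0.017) = 2.2100 / 0.1154 = 19.1508

R$19.15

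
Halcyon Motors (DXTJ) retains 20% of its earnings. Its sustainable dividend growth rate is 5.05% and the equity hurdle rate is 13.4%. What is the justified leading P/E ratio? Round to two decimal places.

Payout ratio b = 1 − 0.20 = 0.80.
Justified leading P/E = b/(r−g) = 0.80/(0.134−0.0505) = 9.5808

9.58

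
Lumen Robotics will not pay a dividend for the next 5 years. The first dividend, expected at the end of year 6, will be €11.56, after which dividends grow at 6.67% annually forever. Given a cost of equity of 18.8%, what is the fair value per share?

Deferred-dividend DDM. At t=5 the remaining stream is a growing perpetuity with first payment D_6 = 11.56.
V_5 = D_6/(r−g) = 11.56/(0.188−0.0667) = 95.3009
P₀ = V_5/(1+r)^5 = 95.3009/(1+0.188)^5 = 40.2731

€40.27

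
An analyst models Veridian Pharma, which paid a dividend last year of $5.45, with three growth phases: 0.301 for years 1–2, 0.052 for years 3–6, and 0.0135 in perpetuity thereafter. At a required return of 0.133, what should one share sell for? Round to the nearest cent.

$82.70

Three-stage DDM. Project D₁…D_6; terminal Gordon value at t=6 with g = 0.0135; discount at r = 0.133.
D_1 = 7.0904
D_2 = 9.2247
D_3 = 9.7044
D_4 = 10.2090
D_5 = 10.7399
D_6 = 11.2983
TV_6 = 11.4509/(0.133−0.0135) = 95.8230
P₀ = Σ Dₜ/(1+r)ᵗ + TV_6/(1+r)^6 = 82.7046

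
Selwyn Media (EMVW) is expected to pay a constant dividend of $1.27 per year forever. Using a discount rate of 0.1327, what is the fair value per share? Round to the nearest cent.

$9.57

Zero-growth DDM (perpetuity): P₀ = D/r = 1.27 / 0.1327 = 9.5705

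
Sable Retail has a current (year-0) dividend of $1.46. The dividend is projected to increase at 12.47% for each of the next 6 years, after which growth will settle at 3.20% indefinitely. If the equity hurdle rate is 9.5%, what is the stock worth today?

$37.71

Two-stage DDM. Project D₁…D_6 at 0.1247, terminal growth 0.032, discount at r = 0.095.
D_1 = 1.6421
D_2 = 1.8468
D_3 = 2.0771
D_4 = 2.3361
D_5 = 2.6275
D_6 = 2.9551
Terminal value at t=6: TV = D_7/(r−g) = 3.0497/(0.095−0.032) = 48.4074
P₀ = 1.6421/(1+0.095)^1 + 1.8468/(1+0.095)^2 + 2.0771/(1+0.095)^3 + 2.3361/(1+0.095)^4 + 2.6275/(1+0.095)^5 + 2.9551/(1+0.095)^6 + 48.4074/(1+0.095)^6 = 37.7122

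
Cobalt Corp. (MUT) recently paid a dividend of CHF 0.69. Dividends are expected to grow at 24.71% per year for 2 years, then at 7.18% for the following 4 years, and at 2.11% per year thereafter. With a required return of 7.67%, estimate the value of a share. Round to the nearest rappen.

CHF 22.08

Three-stage DDM. Project D₁…D_6; terminal Gordon value at t=6 with g = 0.0211; discount at r = 0.0767.
D_1 = 0.8605
D_2 = 1.0731
D_3 = 1.1502
D_4 = 1.2328
D_5 = 1.3213
D_6 = 1.4161
TV_6 = 1.4460/(0.0767−0.0211) = 26.0076
P₀ = Σ Dₜ/(1+r)ᵗ + TV_6/(1+r)^6 = 22.0786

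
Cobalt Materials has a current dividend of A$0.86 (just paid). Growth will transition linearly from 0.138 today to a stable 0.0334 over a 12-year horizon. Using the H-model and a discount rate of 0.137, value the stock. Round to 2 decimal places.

H-model: P₀ = D₀[(1+g_L) + H(g_S−g_L)]/(r−g_L), with H = 12/2 = 6.
P₀ = 0.86 × [(1+0.0334) + 6×(0.138−0.0334)] / (0.137−0.0334)
   = 0.86 × 1.6610 / 0.1036 = 13.7882

A$13.79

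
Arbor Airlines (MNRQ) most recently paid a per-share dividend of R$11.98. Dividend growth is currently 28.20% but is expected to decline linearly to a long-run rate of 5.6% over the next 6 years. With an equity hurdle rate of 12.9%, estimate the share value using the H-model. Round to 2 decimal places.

H-model: P₀ = D₀[(1+g_L) + H(g_S−g_L)]/(r−g_L), with H = 6/2 = 3.
P₀ = 11.98 × [(1+0.056) + 3×(0.282−0.056)] / (0.129−0.056)
   = 11.98 × 1.7340 / 0.073 = 284.5660

R$284.57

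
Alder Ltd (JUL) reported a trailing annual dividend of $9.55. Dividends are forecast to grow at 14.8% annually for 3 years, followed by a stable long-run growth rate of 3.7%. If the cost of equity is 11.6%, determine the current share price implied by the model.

$166.78

Two-stage DDM. Project D₁…D_3 at 0.148, terminal growth 0.037, discount at r = 0.116.
D_1 = 10.9634
D_2 = 12.5860
D_3 = 14.4487
Terminal value at t=3: TV = D_4/(r−g) = 14.9833/(0.116−0.037) = 189.6622
P₀ = 10.9634/(1+0.116)^1 + 12.5860/(1+0.116)^2 + 14.4487/(1+0.116)^3 + 189.6622/(1+0.116)^3 = 166.7792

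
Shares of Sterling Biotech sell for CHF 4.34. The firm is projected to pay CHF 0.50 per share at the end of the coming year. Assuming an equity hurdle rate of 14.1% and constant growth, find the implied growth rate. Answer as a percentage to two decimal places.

2.58%

From P₀ = D₁/(r − g), the implied growth is g = r − D₁/P₀.
g = 0.141 − 0.50/4.34 = 0.141 − 0.11521 = 0.02579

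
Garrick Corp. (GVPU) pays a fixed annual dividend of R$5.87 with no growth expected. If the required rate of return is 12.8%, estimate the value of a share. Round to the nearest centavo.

R$45.86

Zero-growth DDM (perpetuity): P₀ = D/r = 5.87 / 0.128 = 45.8594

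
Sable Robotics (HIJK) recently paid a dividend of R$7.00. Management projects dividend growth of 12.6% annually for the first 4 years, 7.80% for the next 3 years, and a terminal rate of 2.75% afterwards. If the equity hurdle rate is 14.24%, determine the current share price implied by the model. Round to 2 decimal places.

R$94.32

Three-stage DDM. Project D₁…D_7; terminal Gordon value at t=7 with g = 0.0275; discount at r = 0.1424.
D_1 = 7.8820
D_2 = 8.8751
D_3 = 9.9934
D_4 = 11.2526
D_5 = 12.1303
D_6 = 13.0764
D_7 = 14.0964
TV_7 = 14.4840/(0.1424−0.0275) = 126.0578
P₀ = Σ Dₜ/(1+r)ᵗ + TV_7/(1+r)^7 = 94.3187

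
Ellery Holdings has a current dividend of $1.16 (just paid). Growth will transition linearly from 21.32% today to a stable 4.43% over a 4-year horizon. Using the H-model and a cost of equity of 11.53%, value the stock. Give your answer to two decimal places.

H-model: P₀ = D₀[(1+g_L) + H(g_S−g_L)]/(r−g_L), with H = 4/2 = 2.
P₀ = 1.16 × [(1+0.0443) + 2×(0.2132−0.0443)] / (0.1153−0.0443)
   = 1.16 × 1.3821 / 0.071 = 22.5808

$22.58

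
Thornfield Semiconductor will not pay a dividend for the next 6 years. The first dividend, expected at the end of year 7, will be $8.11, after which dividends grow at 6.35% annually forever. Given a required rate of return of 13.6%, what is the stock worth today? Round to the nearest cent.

Deferred-dividend DDM. At t=6 the remaining stream is a growing perpetuity with first payment D_7 = 8.11.
V_6 = D_7/(r−g) = 8.11/(0.136−0.0635) = 111.8621
P₀ = V_6/(1+r)^6 = 111.8621/(1+0.136)^6 = 52.0491

$52.05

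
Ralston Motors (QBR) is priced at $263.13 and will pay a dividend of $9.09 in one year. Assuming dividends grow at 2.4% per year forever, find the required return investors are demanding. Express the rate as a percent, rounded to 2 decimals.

5.85%

Rearranging the constant-growth DDM: r = D₁/P₀ + g.
r = 9.0900 / 263.13 + 0.024 = 0.03455 + 0.024 = 0.05855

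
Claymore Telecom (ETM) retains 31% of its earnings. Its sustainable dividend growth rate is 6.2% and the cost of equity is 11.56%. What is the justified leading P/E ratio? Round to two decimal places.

12.87

Payout ratio b = 1 − 0.31 = 0.69.
Justified leading P/E = b/(r−g) = 0.69/(0.1156−0.062) = 12.8731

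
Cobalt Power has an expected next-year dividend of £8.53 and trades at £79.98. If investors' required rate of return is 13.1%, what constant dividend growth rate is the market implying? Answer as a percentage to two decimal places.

From P₀ = D₁/(r − g), the implied growth is g = r − D₁/P₀.
g = 0.131 − 8.53/79.98 = 0.131 − 0.10665 = 0.02435

2.43%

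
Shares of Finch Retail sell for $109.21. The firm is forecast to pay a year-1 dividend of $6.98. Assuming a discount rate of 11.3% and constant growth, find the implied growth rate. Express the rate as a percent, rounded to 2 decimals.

4.91%

From P₀ = D₁/(r − g), the implied growth is g = r − D₁/P₀.
g = 0.113 − 6.98/109.21 = 0.113 − 0.06391 = 0.04909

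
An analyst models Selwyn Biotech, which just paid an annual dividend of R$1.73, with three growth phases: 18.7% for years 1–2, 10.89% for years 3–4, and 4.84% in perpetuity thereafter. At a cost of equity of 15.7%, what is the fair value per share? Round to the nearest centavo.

Three-stage DDM. Project D₁…D_4; terminal Gordon value at t=4 with g = 0.0484; discount at r = 0.157.
D_1 = 2.0535
D_2 = 2.4375
D_3 = 2.7030
D_4 = 2.9973
TV_4 = 3.1424/(0.157−0.0484) = 28.9354
P₀ = Σ Dₜ/(1+r)ᵗ + TV_4/(1+r)^4 = 23.1607

R$23.16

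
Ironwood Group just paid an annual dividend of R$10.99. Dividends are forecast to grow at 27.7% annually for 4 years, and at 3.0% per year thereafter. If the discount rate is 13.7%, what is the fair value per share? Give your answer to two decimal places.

Two-stage DDM. Project D₁…D_4 at 0.277, terminal growth 0.03, discount at r = 0.137.
D_1 = 14.0342
D_2 = 17.9217
D_3 = 22.8860
D_4 = 29.2255
Terminal value at t=4: TV = D_5/(r−g) = 30.1022/(0.137−0.03) = 281.3291
P₀ = 14.0342/(1+0.137)^1 + 17.9217/(1+0.137)^2 + 22.8860/(1+0.137)^3 + 29.2255/(1+0.137)^4 + 281.3291/(1+0.137)^4 = 227.5978

R$227.60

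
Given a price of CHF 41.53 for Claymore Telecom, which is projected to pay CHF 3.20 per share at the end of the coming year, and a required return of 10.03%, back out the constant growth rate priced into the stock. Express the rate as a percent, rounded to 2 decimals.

From P₀ = D₁/(r − g), the implied growth is g = r − D₁/P₀.
g = 0.1003 − 3.20/41.53 = 0.1003 − 0.07705 = 0.02325

2.32%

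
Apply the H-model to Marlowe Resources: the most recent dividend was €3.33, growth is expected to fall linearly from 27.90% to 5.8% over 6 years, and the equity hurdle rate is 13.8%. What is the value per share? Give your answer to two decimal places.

H-model: P₀ = D₀[(1+g_L) + H(g_S−g_L)]/(r−g_L), with H = 6/2 = 3.
P₀ = 3.33 × [(1+0.058) + 3×(0.279−0.058)] / (0.138−0.058)
   = 3.33 × 1.7210 / 0.08 = 71.6366

€71.64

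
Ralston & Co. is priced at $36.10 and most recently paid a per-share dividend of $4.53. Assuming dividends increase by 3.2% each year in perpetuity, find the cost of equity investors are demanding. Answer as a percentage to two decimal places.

16.15%

Rearranging the constant-growth DDM: r = D₁/P₀ + g.
D₁ = 4.53 × (1 + 0.032) = 4.6750.
r = 4.6750 / 36.10 + 0.032 = 0.12950 + 0.032 = 0.16150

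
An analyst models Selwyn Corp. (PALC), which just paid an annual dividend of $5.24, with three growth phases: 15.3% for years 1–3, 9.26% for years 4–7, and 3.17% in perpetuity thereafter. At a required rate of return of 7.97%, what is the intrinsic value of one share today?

Three-stage DDM. Project D₁…D_7; terminal Gordon value at t=7 with g = 0.0317; discount at r = 0.0797.
D_1 = 6.0417
D_2 = 6.9661
D_3 = 8.0319
D_4 = 8.7757
D_5 = 9.5883
D_6 = 10.4762
D_7 = 11.4463
TV_7 = 11.8091/(0.0797−0.0317) = 246.0233
P₀ = Σ Dₜ/(1+r)ᵗ + TV_7/(1+r)^7 = 188.0812

$188.08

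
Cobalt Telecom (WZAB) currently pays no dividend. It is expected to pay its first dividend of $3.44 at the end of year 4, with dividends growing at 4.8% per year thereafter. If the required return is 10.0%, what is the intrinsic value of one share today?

Deferred-dividend DDM. At t=3 the remaining stream is a growing perpetuity with first payment D_4 = 3.44.
V_3 = D_4/(r−g) = 3.44/(0.1−0.048) = 66.1538
P₀ = V_3/(1+r)^3 = 66.1538/(1+0.1)^3 = 49.7024

$49.70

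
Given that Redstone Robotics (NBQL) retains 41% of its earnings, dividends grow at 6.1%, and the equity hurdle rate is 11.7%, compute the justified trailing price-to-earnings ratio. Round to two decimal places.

11.18

Payout ratio b = 1 − 0.41 = 0.59.
Justified trailing P/E = b(1+g)/(r−g) = 0.59×(1+0.061)/(0.117−0.061) = 11.1784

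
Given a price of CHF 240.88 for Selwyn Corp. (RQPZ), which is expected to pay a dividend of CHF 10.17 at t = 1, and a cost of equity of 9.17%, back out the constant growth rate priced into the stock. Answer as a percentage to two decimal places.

From P₀ = D₁/(r − g), the implied growth is g = r − D₁/P₀.
g = 0.0917 − 10.17/240.88 = 0.0917 − 0.04222 = 0.04948

4.95%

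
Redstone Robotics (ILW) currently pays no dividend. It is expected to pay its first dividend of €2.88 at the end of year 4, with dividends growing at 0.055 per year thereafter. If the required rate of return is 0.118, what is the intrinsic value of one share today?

€32.71

Deferred-dividend DDM. At t=3 the remaining stream is a growing perpetuity with first payment D_4 = 2.88.
V_3 = D_4/(r−g) = 2.88/(0.118−0.055) = 45.7143
P₀ = V_3/(1+r)^3 = 45.7143/(1+0.118)^3 = 32.7135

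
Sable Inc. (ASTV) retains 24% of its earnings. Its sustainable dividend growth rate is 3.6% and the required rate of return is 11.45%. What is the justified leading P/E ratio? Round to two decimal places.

9.68

Payout ratio b = 1 − 0.24 = 0.76.
Justified leading P/E = b/(r−g) = 0.76/(0.1145−0.036) = 9.6815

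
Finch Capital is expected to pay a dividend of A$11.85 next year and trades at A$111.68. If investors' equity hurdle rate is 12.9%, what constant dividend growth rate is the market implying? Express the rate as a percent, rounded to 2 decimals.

2.29%

From P₀ = D₁/(r − g), the implied growth is g = r − D₁/P₀.
g = 0.129 − 11.85/111.68 = 0.129 − 0.10611 = 0.02289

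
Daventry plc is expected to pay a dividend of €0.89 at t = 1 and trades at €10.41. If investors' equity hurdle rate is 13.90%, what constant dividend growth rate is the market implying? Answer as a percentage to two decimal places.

From P₀ = D₁/(r − g), the implied growth is g = r − D₁/P₀.
g = 0.139 − 0.89/10.41 = 0.139 − 0.08549 = 0.05351

5.35%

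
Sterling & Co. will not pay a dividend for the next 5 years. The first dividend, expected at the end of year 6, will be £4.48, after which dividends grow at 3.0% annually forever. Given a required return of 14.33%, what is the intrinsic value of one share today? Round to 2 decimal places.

Deferred-dividend DDM. At t=5 the remaining stream is a growing perpetuity with first payment D_6 = 4.48.
V_5 = D_6/(r−g) = 4.48/(0.1433−0.03) = 39.5410
P₀ = V_5/(1+r)^5 = 39.5410/(1+0.1433)^5 = 20.2417

£20.24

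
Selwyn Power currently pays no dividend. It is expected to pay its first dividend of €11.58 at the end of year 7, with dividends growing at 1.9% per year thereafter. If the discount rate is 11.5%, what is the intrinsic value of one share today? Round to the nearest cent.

Deferred-dividend DDM. At t=6 the remaining stream is a growing perpetuity with first payment D_7 = 11.58.
V_6 = D_7/(r−g) = 11.58/(0.115−0.019) = 120.6250
P₀ = V_6/(1+r)^6 = 120.6250/(1+0.115)^6 = 62.7752

€62.78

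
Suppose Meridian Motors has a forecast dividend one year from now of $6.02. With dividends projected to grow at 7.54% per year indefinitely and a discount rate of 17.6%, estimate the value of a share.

$59.84

Gordon growth model: P₀ = D₁/(r − g), with D₁ = 6.02 given directly.
P₀ = 6.0200 / (0.176 − 0.0754) = 6.0200 / 0.1006 = 59.8410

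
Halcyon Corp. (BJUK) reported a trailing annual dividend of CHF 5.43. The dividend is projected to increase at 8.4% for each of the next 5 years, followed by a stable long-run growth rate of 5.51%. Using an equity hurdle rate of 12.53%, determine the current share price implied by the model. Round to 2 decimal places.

CHF 92.00

Two-stage DDM. Project D₁…D_5 at 0.084, terminal growth 0.0551, discount at r = 0.1253.
D_1 = 5.8861
D_2 = 6.3806
D_3 = 6.9165
D_4 = 7.4975
D_5 = 8.1273
Terminal value at t=5: TV = D_6/(r−g) = 8.5751/(0.1253−0.0551) = 122.1526
P₀ = 5.8861/(1+0.1253)^1 + 6.3806/(1+0.1253)^2 + 6.9165/(1+0.1253)^3 + 7.4975/(1+0.1253)^4 + 8.1273/(1+0.1253)^5 + 122.1526/(1+0.1253)^5 = 91.9987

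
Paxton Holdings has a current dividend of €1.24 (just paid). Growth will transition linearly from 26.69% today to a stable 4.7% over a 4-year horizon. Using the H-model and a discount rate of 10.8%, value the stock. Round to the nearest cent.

€30.22

H-model: P₀ = D₀[(1+g_L) + H(g_S−g_L)]/(r−g_L), with H = 4/2 = 2.
P₀ = 1.24 × [(1+0.047) + 2×(0.2669−0.047)] / (0.108−0.047)
   = 1.24 × 1.4868 / 0.061 = 30.2235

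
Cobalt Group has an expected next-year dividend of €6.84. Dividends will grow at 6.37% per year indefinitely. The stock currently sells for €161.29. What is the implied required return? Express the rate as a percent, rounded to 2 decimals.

10.61%

Rearranging the constant-growth DDM: r = D₁/P₀ + g.
r = 6.8400 / 161.29 + 0.0637 = 0.04241 + 0.0637 = 0.10611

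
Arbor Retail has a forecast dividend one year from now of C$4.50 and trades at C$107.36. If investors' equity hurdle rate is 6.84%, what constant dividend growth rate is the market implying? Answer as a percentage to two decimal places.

From P₀ = D₁/(r − g), the implied growth is g = r − D₁/P₀.
g = 0.0684 − 4.50/107.36 = 0.0684 − 0.04192 = 0.02648

2.65%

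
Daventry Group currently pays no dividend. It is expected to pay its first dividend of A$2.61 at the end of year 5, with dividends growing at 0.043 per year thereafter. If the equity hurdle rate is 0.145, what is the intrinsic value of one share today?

Deferred-dividend DDM. At t=4 the remaining stream is a growing perpetuity with first payment D_5 = 2.61.
V_4 = D_5/(r−g) = 2.61/(0.145−0.043) = 25.5882
P₀ = V_4/(1+r)^4 = 25.5882/(1+0.145)^4 = 14.8874

A$14.89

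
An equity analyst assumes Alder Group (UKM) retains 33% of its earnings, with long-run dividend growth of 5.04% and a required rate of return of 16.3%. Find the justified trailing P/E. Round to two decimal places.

6.25

Payout ratio b = 1 − 0.33 = 0.67.
Justified trailing P/E = b(1+g)/(r−g) = 0.67×(1+0.0504)/(0.163−0.0504) = 6.2502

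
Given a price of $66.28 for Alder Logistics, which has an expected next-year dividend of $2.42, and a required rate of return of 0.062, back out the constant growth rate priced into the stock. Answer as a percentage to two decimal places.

From P₀ = D₁/(r − g), the implied growth is g = r − D₁/P₀.
g = 0.062 − 2.42/66.28 = 0.062 − 0.03651 = 0.02549

2.55%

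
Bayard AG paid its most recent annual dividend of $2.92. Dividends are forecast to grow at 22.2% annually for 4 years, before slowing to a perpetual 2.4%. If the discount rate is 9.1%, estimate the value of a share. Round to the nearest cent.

Two-stage DDM. Project D₁…D_4 at 0.222, terminal growth 0.024, discount at r = 0.091.
D_1 = 3.5682
D_2 = 4.3604
D_3 = 5.3284
D_4 = 6.5113
Terminal value at t=4: TV = D_5/(r−g) = 6.6676/(0.091−0.024) = 99.5160
P₀ = 3.5682/(1+0.091)^1 + 4.3604/(1+0.091)^2 + 5.3284/(1+0.091)^3 + 6.5113/(1+0.091)^4 + 99.5160/(1+0.091)^4 = 85.8745

$85.87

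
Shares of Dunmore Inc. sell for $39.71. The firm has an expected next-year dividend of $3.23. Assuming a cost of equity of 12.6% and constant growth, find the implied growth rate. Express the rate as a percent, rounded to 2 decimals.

4.47%

From P₀ = D₁/(r − g), the implied growth is g = r − D₁/P₀.
g = 0.126 − 3.23/39.71 = 0.126 − 0.08134 = 0.04466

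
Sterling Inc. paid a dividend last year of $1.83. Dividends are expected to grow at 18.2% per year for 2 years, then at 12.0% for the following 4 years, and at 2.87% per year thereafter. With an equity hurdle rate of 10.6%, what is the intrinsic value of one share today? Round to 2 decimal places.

Three-stage DDM. Project D₁…D_6; terminal Gordon value at t=6 with g = 0.0287; discount at r = 0.106.
D_1 = 2.1631
D_2 = 2.5567
D_3 = 2.8635
D_4 = 3.2072
D_5 = 3.5920
D_6 = 4.0231
TV_6 = 4.1385/(0.106−0.0287) = 53.5386
P₀ = Σ Dₜ/(1+r)ᵗ + TV_6/(1+r)^6 = 41.9251

$41.93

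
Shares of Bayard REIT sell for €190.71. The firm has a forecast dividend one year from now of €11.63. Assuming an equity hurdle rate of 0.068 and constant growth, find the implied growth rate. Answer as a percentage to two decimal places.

From P₀ = D₁/(r − g), the implied growth is g = r − D₁/P₀.
g = 0.068 − 11.63/190.71 = 0.068 − 0.06098 = 0.00702

0.70%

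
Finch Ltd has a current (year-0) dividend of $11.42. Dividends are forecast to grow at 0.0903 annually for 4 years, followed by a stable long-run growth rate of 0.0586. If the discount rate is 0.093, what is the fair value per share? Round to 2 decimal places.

$393.37

Two-stage DDM. Project D₁…D_4 at 0.0903, terminal growth 0.0586, discount at r = 0.093.
D_1 = 12.4512
D_2 = 13.5756
D_3 = 14.8014
D_4 = 16.1380
Terminal value at t=4: TV = D_5/(r−g) = 17.0837/(0.093−0.0586) = 496.6193
P₀ = 12.4512/(1+0.093)^1 + 13.5756/(1+0.093)^2 + 14.8014/(1+0.093)^3 + 16.1380/(1+0.093)^4 + 496.6193/(1+0.093)^4 = 393.3695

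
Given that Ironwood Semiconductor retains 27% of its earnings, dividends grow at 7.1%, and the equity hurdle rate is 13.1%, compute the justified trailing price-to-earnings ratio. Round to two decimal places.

Payout ratio b = 1 − 0.27 = 0.73.
Justified trailing P/E = b(1+g)/(r−g) = 0.73×(1+0.071)/(0.131−0.071) = 13.0305

13.03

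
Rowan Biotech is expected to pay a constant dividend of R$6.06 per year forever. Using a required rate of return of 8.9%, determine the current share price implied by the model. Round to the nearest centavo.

Zero-growth DDM (perpetuity): P₀ = D/r = 6.06 / 0.089 = 68.0899

R$68.09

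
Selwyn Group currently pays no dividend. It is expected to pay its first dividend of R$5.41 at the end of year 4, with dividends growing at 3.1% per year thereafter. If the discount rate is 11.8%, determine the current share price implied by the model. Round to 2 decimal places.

Deferred-dividend DDM. At t=3 the remaining stream is a growing perpetuity with first payment D_4 = 5.41.
V_3 = D_4/(r−g) = 5.41/(0.118−0.031) = 62.1839
P₀ = V_3/(1+r)^3 = 62.1839/(1+0.118)^3 = 44.4992

R$44.50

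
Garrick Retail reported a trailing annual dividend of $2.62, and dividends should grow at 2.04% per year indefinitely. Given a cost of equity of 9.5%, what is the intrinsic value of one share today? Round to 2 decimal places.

$35.84

Gordon growth model: P₀ = D₁/(r − g). D₁ = 2.62 × (1 + 0.0204) = 2.6734.
P₀ = 2.6734 / (0.095 − 0.0204) = 2.6734 / 0.0746 = 35.8371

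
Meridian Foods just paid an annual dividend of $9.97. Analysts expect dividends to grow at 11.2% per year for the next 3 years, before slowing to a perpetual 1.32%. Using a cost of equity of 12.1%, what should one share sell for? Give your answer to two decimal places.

Two-stage DDM. Project D₁…D_3 at 0.112, terminal growth 0.0132, discount at r = 0.121.
D_1 = 11.0866
D_2 = 12.3283
D_3 = 13.7091
Terminal value at t=3: TV = D_4/(r−g) = 13.8901/(0.121−0.0132) = 128.8505
P₀ = 11.0866/(1+0.121)^1 + 12.3283/(1+0.121)^2 + 13.7091/(1+0.121)^3 + 128.8505/(1+0.121)^3 = 120.9003

$120.90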